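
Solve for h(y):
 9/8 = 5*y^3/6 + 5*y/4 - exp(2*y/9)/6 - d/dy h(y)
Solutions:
 h(y) = C1 + 5*y^4/24 + 5*y^2/8 - 9*y/8 - 3*exp(2*y/9)/4


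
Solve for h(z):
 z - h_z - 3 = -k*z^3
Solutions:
 h(z) = C1 + k*z^4/4 + z^2/2 - 3*z


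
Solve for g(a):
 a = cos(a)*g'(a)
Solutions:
 g(a) = C1 + Integral(a/cos(a), a)


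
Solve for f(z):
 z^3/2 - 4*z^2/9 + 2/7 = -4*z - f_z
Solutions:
 f(z) = C1 - z^4/8 + 4*z^3/27 - 2*z^2 - 2*z/7


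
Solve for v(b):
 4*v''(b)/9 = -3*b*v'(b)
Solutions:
 v(b) = C1 + C2*erf(3*sqrt(6)*b/4)


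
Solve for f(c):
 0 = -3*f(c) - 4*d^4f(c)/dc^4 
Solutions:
 f(c) = (C1*sin(3^(1/4)*c/2) + C2*cos(3^(1/4)*c/2))*exp(-3^(1/4)*c/2) + (C3*sin(3^(1/4)*c/2) + C4*cos(3^(1/4)*c/2))*exp(3^(1/4)*c/2)


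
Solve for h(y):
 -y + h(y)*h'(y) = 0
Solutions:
 h(y) = -sqrt(C1 + y^2)
 h(y) = sqrt(C1 + y^2)


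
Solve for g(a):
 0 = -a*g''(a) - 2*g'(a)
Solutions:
 g(a) = C1 + C2/a


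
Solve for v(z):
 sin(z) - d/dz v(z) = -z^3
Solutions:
 v(z) = C1 + z^4/4 - cos(z)


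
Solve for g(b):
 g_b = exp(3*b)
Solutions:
 g(b) = C1 + exp(3*b)/3


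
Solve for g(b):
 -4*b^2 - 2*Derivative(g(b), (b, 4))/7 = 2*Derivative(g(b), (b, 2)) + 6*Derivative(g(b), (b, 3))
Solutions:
 g(b) = C1 + C2*b + C3*exp(b*(-21 + sqrt(413))/2) + C4*exp(-b*(sqrt(413) + 21)/2) - b^4/6 + 2*b^3 - 124*b^2/7


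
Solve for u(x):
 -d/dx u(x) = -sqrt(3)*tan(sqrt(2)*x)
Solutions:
 u(x) = C1 - sqrt(6)*log(cos(sqrt(2)*x))/2


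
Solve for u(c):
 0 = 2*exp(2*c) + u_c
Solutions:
 u(c) = C1 - exp(2*c)


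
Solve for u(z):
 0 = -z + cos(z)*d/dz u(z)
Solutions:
 u(z) = C1 + Integral(z/cos(z), z)


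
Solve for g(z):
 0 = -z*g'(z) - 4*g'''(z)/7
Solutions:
 g(z) = C1 + Integral(C2*airyai(-14^(1/3)*z/2) + C3*airybi(-14^(1/3)*z/2), z)


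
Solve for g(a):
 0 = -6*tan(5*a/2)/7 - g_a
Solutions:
 g(a) = C1 + 12*log(cos(5*a/2))/35


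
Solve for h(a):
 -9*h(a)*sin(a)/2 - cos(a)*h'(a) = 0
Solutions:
 h(a) = C1*cos(a)^(9/2)


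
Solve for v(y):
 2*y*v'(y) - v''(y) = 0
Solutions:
 v(y) = C1 + C2*erfi(y)


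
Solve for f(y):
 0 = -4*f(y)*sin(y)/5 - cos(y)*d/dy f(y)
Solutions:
 f(y) = C1*cos(y)^(4/5)


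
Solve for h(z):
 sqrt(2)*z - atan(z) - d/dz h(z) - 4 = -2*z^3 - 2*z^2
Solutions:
 h(z) = C1 + z^4/2 + 2*z^3/3 + sqrt(2)*z^2/2 - z*atan(z) - 4*z + log(z^2 + 1)/2


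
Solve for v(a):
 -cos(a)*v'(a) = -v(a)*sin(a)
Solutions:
 v(a) = C1/cos(a)


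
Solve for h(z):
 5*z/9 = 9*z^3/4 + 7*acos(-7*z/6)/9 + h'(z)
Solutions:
 h(z) = C1 - 9*z^4/16 + 5*z^2/18 - 7*z*acos(-7*z/6)/9 - sqrt(36 - 49*z^2)/9


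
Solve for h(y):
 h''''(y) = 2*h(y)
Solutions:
 h(y) = C1*exp(-2^(1/4)*y) + C2*exp(2^(1/4)*y) + C3*sin(2^(1/4)*y) + C4*cos(2^(1/4)*y)


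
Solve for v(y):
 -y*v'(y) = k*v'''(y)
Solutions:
 v(y) = C1 + Integral(C2*airyai(y*(-1/k)^(1/3)) + C3*airybi(y*(-1/k)^(1/3)), y)


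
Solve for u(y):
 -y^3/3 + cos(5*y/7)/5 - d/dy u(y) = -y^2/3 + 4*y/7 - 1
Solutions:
 u(y) = C1 - y^4/12 + y^3/9 - 2*y^2/7 + y + 7*sin(5*y/7)/25


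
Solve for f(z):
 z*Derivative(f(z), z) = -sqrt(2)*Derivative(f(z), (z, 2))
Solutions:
 f(z) = C1 + C2*erf(2^(1/4)*z/2)


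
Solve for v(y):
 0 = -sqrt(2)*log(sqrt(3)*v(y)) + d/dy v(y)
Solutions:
 -sqrt(2)*Integral(1/(2*log(_y) + log(3)), (_y, v(y))) = C1 - y


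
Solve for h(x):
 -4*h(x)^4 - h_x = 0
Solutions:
 h(x) = (-3^(2/3) - 3*3^(1/6)*I)*(1/(C1 + 4*x))^(1/3)/6
 h(x) = (-3^(2/3) + 3*3^(1/6)*I)*(1/(C1 + 4*x))^(1/3)/6
 h(x) = (1/(C1 + 12*x))^(1/3)


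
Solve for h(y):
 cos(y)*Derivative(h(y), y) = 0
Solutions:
 h(y) = C1


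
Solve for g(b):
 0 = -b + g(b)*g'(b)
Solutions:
 g(b) = -sqrt(C1 + b^2)
 g(b) = sqrt(C1 + b^2)


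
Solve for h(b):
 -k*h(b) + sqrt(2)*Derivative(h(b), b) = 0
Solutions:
 h(b) = C1*exp(sqrt(2)*b*k/2)


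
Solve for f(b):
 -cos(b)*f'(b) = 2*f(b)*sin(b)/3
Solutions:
 f(b) = C1*cos(b)^(2/3)


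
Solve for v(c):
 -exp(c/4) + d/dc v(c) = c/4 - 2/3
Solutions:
 v(c) = C1 + c^2/8 - 2*c/3 + 4*exp(c/4)


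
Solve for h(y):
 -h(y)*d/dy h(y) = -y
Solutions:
 h(y) = -sqrt(C1 + y^2)
 h(y) = sqrt(C1 + y^2)


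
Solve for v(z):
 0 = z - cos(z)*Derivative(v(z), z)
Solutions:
 v(z) = C1 + Integral(z/cos(z), z)


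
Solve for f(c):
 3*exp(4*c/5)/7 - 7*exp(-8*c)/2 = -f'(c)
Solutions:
 f(c) = C1 - 15*exp(4*c/5)/28 - 7*exp(-8*c)/16


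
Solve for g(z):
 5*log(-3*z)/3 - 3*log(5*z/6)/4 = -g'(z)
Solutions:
 g(z) = C1 - 11*z*log(z)/12 + z*(-20*log(3) - 9*log(6) + 11 + 9*log(5) - 20*I*pi)/12


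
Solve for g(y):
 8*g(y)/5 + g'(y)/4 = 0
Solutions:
 g(y) = C1*exp(-32*y/5)


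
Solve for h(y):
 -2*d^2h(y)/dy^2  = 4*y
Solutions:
 h(y) = C1 + C2*y - y^3/3


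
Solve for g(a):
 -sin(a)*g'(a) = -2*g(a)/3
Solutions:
 g(a) = C1*(cos(a) - 1)^(1/3)/(cos(a) + 1)^(1/3)


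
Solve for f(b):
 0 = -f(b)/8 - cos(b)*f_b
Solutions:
 f(b) = C1*(sin(b) - 1)^(1/16)/(sin(b) + 1)^(1/16)


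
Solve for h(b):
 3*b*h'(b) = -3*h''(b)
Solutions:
 h(b) = C1 + C2*erf(sqrt(2)*b/2)


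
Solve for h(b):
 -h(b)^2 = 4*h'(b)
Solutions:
 h(b) = 4/(C1 + b)


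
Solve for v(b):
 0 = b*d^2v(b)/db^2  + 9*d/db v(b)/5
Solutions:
 v(b) = C1 + C2/b^(4/5)


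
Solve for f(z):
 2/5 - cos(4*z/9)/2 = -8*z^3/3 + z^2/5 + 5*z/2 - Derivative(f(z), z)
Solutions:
 f(z) = C1 - 2*z^4/3 + z^3/15 + 5*z^2/4 - 2*z/5 + 9*sin(4*z/9)/8


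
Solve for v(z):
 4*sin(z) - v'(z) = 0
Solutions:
 v(z) = C1 - 4*cos(z)


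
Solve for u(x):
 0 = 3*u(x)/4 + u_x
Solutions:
 u(x) = C1*exp(-3*x/4)


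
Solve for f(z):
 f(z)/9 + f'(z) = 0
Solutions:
 f(z) = C1*exp(-z/9)


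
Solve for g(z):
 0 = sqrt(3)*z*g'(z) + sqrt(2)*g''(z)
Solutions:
 g(z) = C1 + C2*erf(6^(1/4)*z/2)


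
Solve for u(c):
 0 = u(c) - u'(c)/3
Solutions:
 u(c) = C1*exp(3*c)


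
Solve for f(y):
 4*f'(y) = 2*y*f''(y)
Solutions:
 f(y) = C1 + C2*y^3


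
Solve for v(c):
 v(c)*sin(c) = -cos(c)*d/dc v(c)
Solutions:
 v(c) = C1*cos(c)


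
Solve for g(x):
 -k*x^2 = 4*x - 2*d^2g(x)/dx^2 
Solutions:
 g(x) = C1 + C2*x + k*x^4/24 + x^3/3


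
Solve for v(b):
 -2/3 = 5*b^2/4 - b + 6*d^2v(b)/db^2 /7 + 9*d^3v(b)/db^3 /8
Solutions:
 v(b) = C1 + C2*b + C3*exp(-16*b/21) - 35*b^4/288 + 959*b^3/1152 - 67585*b^2/18432


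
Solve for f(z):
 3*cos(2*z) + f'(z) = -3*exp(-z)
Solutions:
 f(z) = C1 - 3*sin(2*z)/2 + 3*exp(-z)


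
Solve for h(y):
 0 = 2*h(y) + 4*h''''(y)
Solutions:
 h(y) = (C1*sin(2^(1/4)*y/2) + C2*cos(2^(1/4)*y/2))*exp(-2^(1/4)*y/2) + (C3*sin(2^(1/4)*y/2) + C4*cos(2^(1/4)*y/2))*exp(2^(1/4)*y/2)


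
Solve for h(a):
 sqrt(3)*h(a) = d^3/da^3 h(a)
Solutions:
 h(a) = C3*exp(3^(1/6)*a) + (C1*sin(3^(2/3)*a/2) + C2*cos(3^(2/3)*a/2))*exp(-3^(1/6)*a/2)


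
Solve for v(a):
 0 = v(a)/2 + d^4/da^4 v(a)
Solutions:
 v(a) = (C1*sin(2^(1/4)*a/2) + C2*cos(2^(1/4)*a/2))*exp(-2^(1/4)*a/2) + (C3*sin(2^(1/4)*a/2) + C4*cos(2^(1/4)*a/2))*exp(2^(1/4)*a/2)


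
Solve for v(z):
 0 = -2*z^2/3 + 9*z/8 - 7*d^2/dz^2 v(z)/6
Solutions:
 v(z) = C1 + C2*z - z^4/21 + 9*z^3/56


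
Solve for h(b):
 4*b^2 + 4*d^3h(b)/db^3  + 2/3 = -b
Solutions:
 h(b) = C1 + C2*b + C3*b^2 - b^5/60 - b^4/96 - b^3/36


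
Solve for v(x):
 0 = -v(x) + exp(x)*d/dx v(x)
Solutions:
 v(x) = C1*exp(-exp(-x))


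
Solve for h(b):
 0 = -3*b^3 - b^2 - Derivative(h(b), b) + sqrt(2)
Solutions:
 h(b) = C1 - 3*b^4/4 - b^3/3 + sqrt(2)*b


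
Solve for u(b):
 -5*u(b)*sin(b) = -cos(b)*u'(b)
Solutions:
 u(b) = C1/cos(b)^5


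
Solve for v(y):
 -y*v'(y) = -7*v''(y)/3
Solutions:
 v(y) = C1 + C2*erfi(sqrt(42)*y/14)


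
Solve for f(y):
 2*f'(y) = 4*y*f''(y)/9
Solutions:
 f(y) = C1 + C2*y^(11/2)


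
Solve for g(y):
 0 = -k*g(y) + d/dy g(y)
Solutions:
 g(y) = C1*exp(k*y)


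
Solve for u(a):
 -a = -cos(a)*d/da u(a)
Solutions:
 u(a) = C1 + Integral(a/cos(a), a)


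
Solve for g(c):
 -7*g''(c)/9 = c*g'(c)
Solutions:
 g(c) = C1 + C2*erf(3*sqrt(14)*c/14)


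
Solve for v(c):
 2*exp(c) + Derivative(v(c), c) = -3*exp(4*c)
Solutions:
 v(c) = C1 - 3*exp(4*c)/4 - 2*exp(c)


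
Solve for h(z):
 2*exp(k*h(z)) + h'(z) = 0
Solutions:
 h(z) = Piecewise((log(1/(C1*k + 2*k*z))/k, Ne(k, 0)), (nan, True))
 h(z) = Piecewise((C1 - 2*z, Eq(k, 0)), (nan, True))


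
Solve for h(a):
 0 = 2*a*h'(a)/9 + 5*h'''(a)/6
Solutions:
 h(a) = C1 + Integral(C2*airyai(-30^(2/3)*a/15) + C3*airybi(-30^(2/3)*a/15), a)


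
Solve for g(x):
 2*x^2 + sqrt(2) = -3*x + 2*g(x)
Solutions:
 g(x) = x^2 + 3*x/2 + sqrt(2)/2


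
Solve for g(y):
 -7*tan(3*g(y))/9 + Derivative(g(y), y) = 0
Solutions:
 g(y) = -asin(C1*exp(7*y/3))/3 + pi/3
 g(y) = asin(C1*exp(7*y/3))/3


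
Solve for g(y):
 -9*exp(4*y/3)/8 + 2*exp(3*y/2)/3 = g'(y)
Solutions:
 g(y) = C1 - 27*exp(4*y/3)/32 + 4*exp(3*y/2)/9


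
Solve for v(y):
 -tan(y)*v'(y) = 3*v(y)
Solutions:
 v(y) = C1/sin(y)^3


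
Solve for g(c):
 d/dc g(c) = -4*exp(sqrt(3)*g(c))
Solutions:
 g(c) = sqrt(3)*(2*log(1/(C1 + 4*c)) - log(3))/6


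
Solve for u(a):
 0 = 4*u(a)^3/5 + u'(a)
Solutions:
 u(a) = -sqrt(10)*sqrt(-1/(C1 - 4*a))/2
 u(a) = sqrt(10)*sqrt(-1/(C1 - 4*a))/2


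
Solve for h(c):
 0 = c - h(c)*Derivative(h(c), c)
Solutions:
 h(c) = -sqrt(C1 + c^2)
 h(c) = sqrt(C1 + c^2)


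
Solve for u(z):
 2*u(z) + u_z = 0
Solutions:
 u(z) = C1*exp(-2*z)


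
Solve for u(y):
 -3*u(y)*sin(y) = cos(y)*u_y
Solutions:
 u(y) = C1*cos(y)^3


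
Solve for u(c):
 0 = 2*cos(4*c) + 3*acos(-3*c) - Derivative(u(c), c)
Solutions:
 u(c) = C1 + 3*c*acos(-3*c) + sqrt(1 - 9*c^2) + sin(4*c)/2


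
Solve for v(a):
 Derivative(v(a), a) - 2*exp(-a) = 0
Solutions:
 v(a) = C1 - 2*exp(-a)


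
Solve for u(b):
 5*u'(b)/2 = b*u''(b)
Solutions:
 u(b) = C1 + C2*b^(7/2)


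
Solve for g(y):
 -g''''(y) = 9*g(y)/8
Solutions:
 g(y) = (C1*sin(2^(3/4)*sqrt(3)*y/4) + C2*cos(2^(3/4)*sqrt(3)*y/4))*exp(-2^(3/4)*sqrt(3)*y/4) + (C3*sin(2^(3/4)*sqrt(3)*y/4) + C4*cos(2^(3/4)*sqrt(3)*y/4))*exp(2^(3/4)*sqrt(3)*y/4)


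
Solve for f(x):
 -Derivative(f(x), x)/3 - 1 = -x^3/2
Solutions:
 f(x) = C1 + 3*x^4/8 - 3*x


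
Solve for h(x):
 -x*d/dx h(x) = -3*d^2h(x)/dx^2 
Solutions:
 h(x) = C1 + C2*erfi(sqrt(6)*x/6)


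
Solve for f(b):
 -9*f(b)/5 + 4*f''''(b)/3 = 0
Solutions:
 f(b) = C1*exp(-15^(3/4)*sqrt(2)*b/10) + C2*exp(15^(3/4)*sqrt(2)*b/10) + C3*sin(15^(3/4)*sqrt(2)*b/10) + C4*cos(15^(3/4)*sqrt(2)*b/10)


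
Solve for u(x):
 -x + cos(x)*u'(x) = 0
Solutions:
 u(x) = C1 + Integral(x/cos(x), x)


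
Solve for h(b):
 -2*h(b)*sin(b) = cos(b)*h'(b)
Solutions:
 h(b) = C1*cos(b)^2


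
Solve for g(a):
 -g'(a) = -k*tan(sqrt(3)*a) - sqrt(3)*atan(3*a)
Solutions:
 g(a) = C1 - sqrt(3)*k*log(cos(sqrt(3)*a))/3 + sqrt(3)*(a*atan(3*a) - log(9*a^2 + 1)/6)


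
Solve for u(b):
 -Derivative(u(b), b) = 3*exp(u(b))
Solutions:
 u(b) = log(1/(C1 + 3*b))


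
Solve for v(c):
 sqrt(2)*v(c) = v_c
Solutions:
 v(c) = C1*exp(sqrt(2)*c)


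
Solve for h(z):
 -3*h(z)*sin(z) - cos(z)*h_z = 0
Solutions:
 h(z) = C1*cos(z)^3


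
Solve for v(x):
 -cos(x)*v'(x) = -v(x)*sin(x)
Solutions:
 v(x) = C1/cos(x)


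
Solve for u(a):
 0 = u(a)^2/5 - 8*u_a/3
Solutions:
 u(a) = -40/(C1 + 3*a)


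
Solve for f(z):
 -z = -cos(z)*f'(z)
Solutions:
 f(z) = C1 + Integral(z/cos(z), z)


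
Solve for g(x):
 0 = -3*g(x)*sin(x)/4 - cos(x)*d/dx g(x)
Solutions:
 g(x) = C1*cos(x)^(3/4)


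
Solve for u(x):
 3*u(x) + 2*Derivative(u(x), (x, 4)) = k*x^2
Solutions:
 u(x) = k*x^2/3 + (C1*sin(6^(1/4)*x/2) + C2*cos(6^(1/4)*x/2))*exp(-6^(1/4)*x/2) + (C3*sin(6^(1/4)*x/2) + C4*cos(6^(1/4)*x/2))*exp(6^(1/4)*x/2)


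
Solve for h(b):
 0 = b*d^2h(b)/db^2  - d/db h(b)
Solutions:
 h(b) = C1 + C2*b^2


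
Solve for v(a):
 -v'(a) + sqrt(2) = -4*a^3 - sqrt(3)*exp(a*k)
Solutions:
 v(a) = C1 + a^4 + sqrt(2)*a + sqrt(3)*exp(a*k)/k


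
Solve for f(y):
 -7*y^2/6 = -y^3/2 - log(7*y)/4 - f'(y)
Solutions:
 f(y) = C1 - y^4/8 + 7*y^3/18 - y*log(y)/4 - y*log(7)/4 + y/4


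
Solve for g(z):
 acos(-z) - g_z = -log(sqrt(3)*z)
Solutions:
 g(z) = C1 + z*log(z) + z*acos(-z) - z + z*log(3)/2 + sqrt(1 - z^2)


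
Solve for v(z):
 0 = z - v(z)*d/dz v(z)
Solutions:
 v(z) = -sqrt(C1 + z^2)
 v(z) = sqrt(C1 + z^2)


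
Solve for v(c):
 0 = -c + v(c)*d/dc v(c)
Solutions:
 v(c) = -sqrt(C1 + c^2)
 v(c) = sqrt(C1 + c^2)


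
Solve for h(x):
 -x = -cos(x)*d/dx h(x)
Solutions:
 h(x) = C1 + Integral(x/cos(x), x)


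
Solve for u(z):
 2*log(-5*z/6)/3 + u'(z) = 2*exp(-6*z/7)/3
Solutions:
 u(z) = C1 - 2*z*log(-z)/3 + 2*z*(-log(5) + 1 + log(6))/3 - 7*exp(-6*z/7)/9


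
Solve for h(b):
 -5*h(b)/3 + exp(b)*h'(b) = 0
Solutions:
 h(b) = C1*exp(-5*exp(-b)/3)


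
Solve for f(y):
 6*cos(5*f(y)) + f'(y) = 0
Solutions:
 f(y) = -asin((C1 + exp(60*y))/(C1 - exp(60*y)))/5 + pi/5
 f(y) = asin((C1 + exp(60*y))/(C1 - exp(60*y)))/5


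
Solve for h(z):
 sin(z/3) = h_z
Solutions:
 h(z) = C1 - 3*cos(z/3)


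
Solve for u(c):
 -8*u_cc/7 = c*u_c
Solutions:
 u(c) = C1 + C2*erf(sqrt(7)*c/4)


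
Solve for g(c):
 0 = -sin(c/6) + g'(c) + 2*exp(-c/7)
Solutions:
 g(c) = C1 - 6*cos(c/6) + 14*exp(-c/7)


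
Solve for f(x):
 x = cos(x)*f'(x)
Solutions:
 f(x) = C1 + Integral(x/cos(x), x)


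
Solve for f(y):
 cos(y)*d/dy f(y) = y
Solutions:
 f(y) = C1 + Integral(y/cos(y), y)


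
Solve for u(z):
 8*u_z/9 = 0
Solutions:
 u(z) = C1


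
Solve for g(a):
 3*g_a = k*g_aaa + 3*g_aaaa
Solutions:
 g(a) = C1 + C2*exp(-a*(2*2^(1/3)*k^2/(2*k^3 + sqrt(-4*k^6 + (2*k^3 - 729)^2) - 729)^(1/3) + 2*k + 2^(2/3)*(2*k^3 + sqrt(-4*k^6 + (2*k^3 - 729)^2) - 729)^(1/3))/18) + C3*exp(a*(-8*2^(1/3)*k^2/((-1 + sqrt(3)*I)*(2*k^3 + sqrt(-4*k^6 + (2*k^3 - 729)^2) - 729)^(1/3)) - 4*k + 2^(2/3)*(2*k^3 + sqrt(-4*k^6 + (2*k^3 - 729)^2) - 729)^(1/3) - 2^(2/3)*sqrt(3)*I*(2*k^3 + sqrt(-4*k^6 + (2*k^3 - 729)^2) - 729)^(1/3))/36) + C4*exp(a*(8*2^(1/3)*k^2/((1 + sqrt(3)*I)*(2*k^3 + sqrt(-4*k^6 + (2*k^3 - 729)^2) - 729)^(1/3)) - 4*k + 2^(2/3)*(2*k^3 + sqrt(-4*k^6 + (2*k^3 - 729)^2) - 729)^(1/3) + 2^(2/3)*sqrt(3)*I*(2*k^3 + sqrt(-4*k^6 + (2*k^3 - 729)^2) - 729)^(1/3))/36)


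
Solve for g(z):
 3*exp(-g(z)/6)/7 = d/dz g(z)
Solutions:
 g(z) = 6*log(C1 + z/14)


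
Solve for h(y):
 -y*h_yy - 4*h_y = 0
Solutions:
 h(y) = C1 + C2/y^3


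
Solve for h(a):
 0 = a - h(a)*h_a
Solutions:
 h(a) = -sqrt(C1 + a^2)
 h(a) = sqrt(C1 + a^2)


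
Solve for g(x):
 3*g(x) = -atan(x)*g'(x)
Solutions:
 g(x) = C1*exp(-3*Integral(1/atan(x), x))


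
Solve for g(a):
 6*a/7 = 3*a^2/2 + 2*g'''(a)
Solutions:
 g(a) = C1 + C2*a + C3*a^2 - a^5/80 + a^4/56


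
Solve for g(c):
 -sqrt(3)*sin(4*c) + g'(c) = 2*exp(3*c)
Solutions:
 g(c) = C1 + 2*exp(3*c)/3 - sqrt(3)*cos(4*c)/4


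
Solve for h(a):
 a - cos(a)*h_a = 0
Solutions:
 h(a) = C1 + Integral(a/cos(a), a)


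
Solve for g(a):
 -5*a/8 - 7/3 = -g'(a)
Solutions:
 g(a) = C1 + 5*a^2/16 + 7*a/3


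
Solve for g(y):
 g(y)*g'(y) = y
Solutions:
 g(y) = -sqrt(C1 + y^2)
 g(y) = sqrt(C1 + y^2)


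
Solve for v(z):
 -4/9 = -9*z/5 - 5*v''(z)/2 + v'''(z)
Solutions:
 v(z) = C1 + C2*z + C3*exp(5*z/2) - 3*z^3/25 - 62*z^2/1125


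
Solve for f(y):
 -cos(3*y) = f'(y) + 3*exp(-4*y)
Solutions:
 f(y) = C1 - sin(3*y)/3 + 3*exp(-4*y)/4


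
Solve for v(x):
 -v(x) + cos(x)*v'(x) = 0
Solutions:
 v(x) = C1*sqrt(sin(x) + 1)/sqrt(sin(x) - 1)


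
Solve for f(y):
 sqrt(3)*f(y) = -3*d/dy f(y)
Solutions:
 f(y) = C1*exp(-sqrt(3)*y/3)


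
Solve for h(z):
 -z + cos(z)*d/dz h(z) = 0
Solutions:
 h(z) = C1 + Integral(z/cos(z), z)


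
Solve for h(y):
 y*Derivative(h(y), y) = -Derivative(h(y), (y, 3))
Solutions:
 h(y) = C1 + Integral(C2*airyai(-y) + C3*airybi(-y), y)


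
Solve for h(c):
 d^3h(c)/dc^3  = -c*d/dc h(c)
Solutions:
 h(c) = C1 + Integral(C2*airyai(-c) + C3*airybi(-c), c)


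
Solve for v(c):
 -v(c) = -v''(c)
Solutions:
 v(c) = C1*exp(-c) + C2*exp(c)


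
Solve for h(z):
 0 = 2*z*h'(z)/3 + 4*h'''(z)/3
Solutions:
 h(z) = C1 + Integral(C2*airyai(-2^(2/3)*z/2) + C3*airybi(-2^(2/3)*z/2), z)


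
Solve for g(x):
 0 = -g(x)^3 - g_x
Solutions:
 g(x) = -sqrt(2)*sqrt(-1/(C1 - x))/2
 g(x) = sqrt(2)*sqrt(-1/(C1 - x))/2


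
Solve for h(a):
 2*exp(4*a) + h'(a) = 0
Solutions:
 h(a) = C1 - exp(4*a)/2


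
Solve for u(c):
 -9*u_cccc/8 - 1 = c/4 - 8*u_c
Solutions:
 u(c) = C1 + C4*exp(4*3^(1/3)*c/3) + c^2/64 + c/8 + (C2*sin(2*3^(5/6)*c/3) + C3*cos(2*3^(5/6)*c/3))*exp(-2*3^(1/3)*c/3)


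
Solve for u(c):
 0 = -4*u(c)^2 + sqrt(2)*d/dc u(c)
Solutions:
 u(c) = -1/(C1 + 2*sqrt(2)*c)


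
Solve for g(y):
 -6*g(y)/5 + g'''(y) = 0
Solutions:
 g(y) = C3*exp(5^(2/3)*6^(1/3)*y/5) + (C1*sin(2^(1/3)*3^(5/6)*5^(2/3)*y/10) + C2*cos(2^(1/3)*3^(5/6)*5^(2/3)*y/10))*exp(-5^(2/3)*6^(1/3)*y/10)


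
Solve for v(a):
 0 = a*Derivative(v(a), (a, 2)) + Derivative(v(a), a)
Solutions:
 v(a) = C1 + C2*log(a)


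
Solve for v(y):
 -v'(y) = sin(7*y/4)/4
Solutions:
 v(y) = C1 + cos(7*y/4)/7


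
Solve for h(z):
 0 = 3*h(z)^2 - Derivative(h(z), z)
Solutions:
 h(z) = -1/(C1 + 3*z)


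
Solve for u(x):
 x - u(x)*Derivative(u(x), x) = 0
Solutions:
 u(x) = -sqrt(C1 + x^2)
 u(x) = sqrt(C1 + x^2)


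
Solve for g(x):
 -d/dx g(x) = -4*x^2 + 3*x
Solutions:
 g(x) = C1 + 4*x^3/3 - 3*x^2/2


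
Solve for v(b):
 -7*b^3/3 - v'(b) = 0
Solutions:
 v(b) = C1 - 7*b^4/12


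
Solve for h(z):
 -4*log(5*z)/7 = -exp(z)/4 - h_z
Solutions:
 h(z) = C1 + 4*z*log(z)/7 + 4*z*(-1 + log(5))/7 - exp(z)/4


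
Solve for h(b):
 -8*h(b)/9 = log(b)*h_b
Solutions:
 h(b) = C1*exp(-8*li(b)/9)


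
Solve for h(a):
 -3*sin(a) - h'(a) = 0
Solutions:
 h(a) = C1 + 3*cos(a)


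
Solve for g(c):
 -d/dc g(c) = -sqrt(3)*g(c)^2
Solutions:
 g(c) = -1/(C1 + sqrt(3)*c)


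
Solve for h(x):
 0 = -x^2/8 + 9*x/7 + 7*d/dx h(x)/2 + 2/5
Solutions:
 h(x) = C1 + x^3/84 - 9*x^2/49 - 4*x/35


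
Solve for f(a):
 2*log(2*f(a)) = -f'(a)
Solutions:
 Integral(1/(log(_y) + log(2)), (_y, f(a)))/2 = C1 - a


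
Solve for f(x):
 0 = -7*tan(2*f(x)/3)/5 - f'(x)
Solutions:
 f(x) = -3*asin(C1*exp(-14*x/15))/2 + 3*pi/2
 f(x) = 3*asin(C1*exp(-14*x/15))/2


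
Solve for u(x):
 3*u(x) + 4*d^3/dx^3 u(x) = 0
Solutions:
 u(x) = C3*exp(-6^(1/3)*x/2) + (C1*sin(2^(1/3)*3^(5/6)*x/4) + C2*cos(2^(1/3)*3^(5/6)*x/4))*exp(6^(1/3)*x/4)


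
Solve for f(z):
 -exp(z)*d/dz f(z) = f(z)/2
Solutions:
 f(z) = C1*exp(exp(-z)/2)


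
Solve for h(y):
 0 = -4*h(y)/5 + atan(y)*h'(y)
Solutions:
 h(y) = C1*exp(4*Integral(1/atan(y), y)/5)


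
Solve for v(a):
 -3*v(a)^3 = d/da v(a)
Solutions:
 v(a) = -sqrt(2)*sqrt(-1/(C1 - 3*a))/2
 v(a) = sqrt(2)*sqrt(-1/(C1 - 3*a))/2


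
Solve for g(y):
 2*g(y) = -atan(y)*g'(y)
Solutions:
 g(y) = C1*exp(-2*Integral(1/atan(y), y))


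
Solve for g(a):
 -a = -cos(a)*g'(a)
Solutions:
 g(a) = C1 + Integral(a/cos(a), a)


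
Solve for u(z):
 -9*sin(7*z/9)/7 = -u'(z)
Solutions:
 u(z) = C1 - 81*cos(7*z/9)/49


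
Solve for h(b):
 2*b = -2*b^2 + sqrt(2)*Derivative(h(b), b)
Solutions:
 h(b) = C1 + sqrt(2)*b^3/3 + sqrt(2)*b^2/2


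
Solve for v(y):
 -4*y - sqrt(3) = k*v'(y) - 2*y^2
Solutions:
 v(y) = C1 + 2*y^3/(3*k) - 2*y^2/k - sqrt(3)*y/k


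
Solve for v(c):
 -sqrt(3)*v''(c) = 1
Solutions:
 v(c) = C1 + C2*c - sqrt(3)*c^2/6


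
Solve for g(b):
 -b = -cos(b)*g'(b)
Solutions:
 g(b) = C1 + Integral(b/cos(b), b)


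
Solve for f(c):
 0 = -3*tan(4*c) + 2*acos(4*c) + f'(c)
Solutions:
 f(c) = C1 - 2*c*acos(4*c) + sqrt(1 - 16*c^2)/2 - 3*log(cos(4*c))/4


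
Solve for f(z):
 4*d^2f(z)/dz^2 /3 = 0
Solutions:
 f(z) = C1 + C2*z


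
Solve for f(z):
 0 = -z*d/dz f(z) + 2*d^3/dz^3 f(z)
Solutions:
 f(z) = C1 + Integral(C2*airyai(2^(2/3)*z/2) + C3*airybi(2^(2/3)*z/2), z)


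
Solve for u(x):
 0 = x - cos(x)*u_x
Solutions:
 u(x) = C1 + Integral(x/cos(x), x)


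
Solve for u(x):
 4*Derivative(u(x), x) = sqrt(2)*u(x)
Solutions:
 u(x) = C1*exp(sqrt(2)*x/4)


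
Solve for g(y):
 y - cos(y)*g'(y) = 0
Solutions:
 g(y) = C1 + Integral(y/cos(y), y)


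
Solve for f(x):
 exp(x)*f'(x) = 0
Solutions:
 f(x) = C1


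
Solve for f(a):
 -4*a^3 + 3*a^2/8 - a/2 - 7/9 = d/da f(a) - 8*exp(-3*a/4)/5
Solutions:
 f(a) = C1 - a^4 + a^3/8 - a^2/4 - 7*a/9 - 32*exp(-3*a/4)/15


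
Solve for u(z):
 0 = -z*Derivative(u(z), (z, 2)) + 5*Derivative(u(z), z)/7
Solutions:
 u(z) = C1 + C2*z^(12/7)


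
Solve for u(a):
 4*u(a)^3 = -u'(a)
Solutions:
 u(a) = -sqrt(2)*sqrt(-1/(C1 - 4*a))/2
 u(a) = sqrt(2)*sqrt(-1/(C1 - 4*a))/2


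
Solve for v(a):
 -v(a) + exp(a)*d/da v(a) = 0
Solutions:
 v(a) = C1*exp(-exp(-a))


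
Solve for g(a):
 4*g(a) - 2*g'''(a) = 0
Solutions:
 g(a) = C3*exp(2^(1/3)*a) + (C1*sin(2^(1/3)*sqrt(3)*a/2) + C2*cos(2^(1/3)*sqrt(3)*a/2))*exp(-2^(1/3)*a/2)


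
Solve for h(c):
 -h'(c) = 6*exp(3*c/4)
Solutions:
 h(c) = C1 - 8*exp(3*c/4)


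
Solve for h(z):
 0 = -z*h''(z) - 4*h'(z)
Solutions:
 h(z) = C1 + C2/z^3


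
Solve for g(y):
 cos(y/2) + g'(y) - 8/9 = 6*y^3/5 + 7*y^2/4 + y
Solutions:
 g(y) = C1 + 3*y^4/10 + 7*y^3/12 + y^2/2 + 8*y/9 - 2*sin(y/2)


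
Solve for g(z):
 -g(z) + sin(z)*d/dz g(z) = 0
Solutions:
 g(z) = C1*sqrt(cos(z) - 1)/sqrt(cos(z) + 1)


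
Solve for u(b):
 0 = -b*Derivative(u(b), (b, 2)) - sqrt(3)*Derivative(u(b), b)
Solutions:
 u(b) = C1 + C2*b^(1 - sqrt(3))


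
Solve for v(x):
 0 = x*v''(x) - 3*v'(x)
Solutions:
 v(x) = C1 + C2*x^4


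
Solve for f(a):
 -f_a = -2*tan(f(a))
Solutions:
 f(a) = pi - asin(C1*exp(2*a))
 f(a) = asin(C1*exp(2*a))


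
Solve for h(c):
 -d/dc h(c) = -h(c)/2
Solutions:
 h(c) = C1*exp(c/2)


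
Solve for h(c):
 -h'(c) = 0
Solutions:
 h(c) = C1


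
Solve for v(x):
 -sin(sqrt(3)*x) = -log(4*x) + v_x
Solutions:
 v(x) = C1 + x*log(x) - x + 2*x*log(2) + sqrt(3)*cos(sqrt(3)*x)/3


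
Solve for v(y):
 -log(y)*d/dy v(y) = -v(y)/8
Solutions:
 v(y) = C1*exp(li(y)/8)


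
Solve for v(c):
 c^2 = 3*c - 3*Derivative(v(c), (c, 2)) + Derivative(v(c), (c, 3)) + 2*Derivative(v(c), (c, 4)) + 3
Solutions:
 v(c) = C1 + C2*c + C3*exp(-3*c/2) + C4*exp(c) - c^4/36 + 7*c^3/54 + 11*c^2/27


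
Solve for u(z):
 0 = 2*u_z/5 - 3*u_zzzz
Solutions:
 u(z) = C1 + C4*exp(15^(2/3)*2^(1/3)*z/15) + (C2*sin(2^(1/3)*3^(1/6)*5^(2/3)*z/10) + C3*cos(2^(1/3)*3^(1/6)*5^(2/3)*z/10))*exp(-15^(2/3)*2^(1/3)*z/30)


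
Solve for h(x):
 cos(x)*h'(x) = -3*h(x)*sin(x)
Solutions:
 h(x) = C1*cos(x)^3


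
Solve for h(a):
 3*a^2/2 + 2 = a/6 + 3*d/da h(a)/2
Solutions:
 h(a) = C1 + a^3/3 - a^2/18 + 4*a/3


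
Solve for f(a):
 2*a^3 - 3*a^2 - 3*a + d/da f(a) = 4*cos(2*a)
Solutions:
 f(a) = C1 - a^4/2 + a^3 + 3*a^2/2 + 2*sin(2*a)


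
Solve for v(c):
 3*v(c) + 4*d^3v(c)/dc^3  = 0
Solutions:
 v(c) = C3*exp(-6^(1/3)*c/2) + (C1*sin(2^(1/3)*3^(5/6)*c/4) + C2*cos(2^(1/3)*3^(5/6)*c/4))*exp(6^(1/3)*c/4)


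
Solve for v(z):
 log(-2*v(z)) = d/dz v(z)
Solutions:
 -Integral(1/(log(-_y) + log(2)), (_y, v(z))) = C1 - z


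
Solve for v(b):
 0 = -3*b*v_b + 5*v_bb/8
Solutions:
 v(b) = C1 + C2*erfi(2*sqrt(15)*b/5)


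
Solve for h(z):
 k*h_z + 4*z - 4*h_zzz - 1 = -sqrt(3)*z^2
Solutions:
 h(z) = C1 + C2*exp(-sqrt(k)*z/2) + C3*exp(sqrt(k)*z/2) - sqrt(3)*z^3/(3*k) - 2*z^2/k + z/k - 8*sqrt(3)*z/k^2


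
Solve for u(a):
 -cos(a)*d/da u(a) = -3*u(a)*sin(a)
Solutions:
 u(a) = C1/cos(a)^3


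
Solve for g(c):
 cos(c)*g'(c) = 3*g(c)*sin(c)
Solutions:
 g(c) = C1/cos(c)^3


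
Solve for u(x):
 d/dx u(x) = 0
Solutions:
 u(x) = C1


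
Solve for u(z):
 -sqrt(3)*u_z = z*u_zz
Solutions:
 u(z) = C1 + C2*z^(1 - sqrt(3))


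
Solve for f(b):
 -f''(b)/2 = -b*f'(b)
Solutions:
 f(b) = C1 + C2*erfi(b)


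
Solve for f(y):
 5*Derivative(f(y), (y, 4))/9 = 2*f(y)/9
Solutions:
 f(y) = C1*exp(-2^(1/4)*5^(3/4)*y/5) + C2*exp(2^(1/4)*5^(3/4)*y/5) + C3*sin(2^(1/4)*5^(3/4)*y/5) + C4*cos(2^(1/4)*5^(3/4)*y/5)


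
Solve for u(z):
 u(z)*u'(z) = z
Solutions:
 u(z) = -sqrt(C1 + z^2)
 u(z) = sqrt(C1 + z^2)


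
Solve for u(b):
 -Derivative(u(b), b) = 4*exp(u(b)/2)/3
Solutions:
 u(b) = 2*log(1/(C1 + 4*b)) + 2*log(6)


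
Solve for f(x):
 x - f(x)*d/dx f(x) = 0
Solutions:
 f(x) = -sqrt(C1 + x^2)
 f(x) = sqrt(C1 + x^2)


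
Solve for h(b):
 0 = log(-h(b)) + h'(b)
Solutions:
 -li(-h(b)) = C1 - b


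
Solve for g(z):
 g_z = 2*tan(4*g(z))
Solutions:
 g(z) = -asin(C1*exp(8*z))/4 + pi/4
 g(z) = asin(C1*exp(8*z))/4


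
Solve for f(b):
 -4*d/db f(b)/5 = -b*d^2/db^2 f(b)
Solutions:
 f(b) = C1 + C2*b^(9/5)


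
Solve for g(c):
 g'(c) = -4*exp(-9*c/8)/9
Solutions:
 g(c) = C1 + 32*exp(-9*c/8)/81


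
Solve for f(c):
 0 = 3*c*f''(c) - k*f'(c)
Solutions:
 f(c) = C1 + c^(re(k)/3 + 1)*(C2*sin(log(c)*Abs(im(k))/3) + C3*cos(log(c)*im(k)/3))


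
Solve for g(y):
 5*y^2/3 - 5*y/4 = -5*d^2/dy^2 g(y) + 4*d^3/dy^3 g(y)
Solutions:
 g(y) = C1 + C2*y + C3*exp(5*y/4) - y^4/36 - 17*y^3/360 - 17*y^2/150


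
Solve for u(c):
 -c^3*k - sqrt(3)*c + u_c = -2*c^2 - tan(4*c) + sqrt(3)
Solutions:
 u(c) = C1 + c^4*k/4 - 2*c^3/3 + sqrt(3)*c^2/2 + sqrt(3)*c + log(cos(4*c))/4


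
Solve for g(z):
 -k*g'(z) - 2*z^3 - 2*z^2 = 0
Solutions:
 g(z) = C1 - z^4/(2*k) - 2*z^3/(3*k)


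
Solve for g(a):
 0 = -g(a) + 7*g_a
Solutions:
 g(a) = C1*exp(a/7)


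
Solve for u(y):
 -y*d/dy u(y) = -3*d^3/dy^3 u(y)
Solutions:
 u(y) = C1 + Integral(C2*airyai(3^(2/3)*y/3) + C3*airybi(3^(2/3)*y/3), y)


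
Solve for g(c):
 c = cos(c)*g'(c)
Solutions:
 g(c) = C1 + Integral(c/cos(c), c)


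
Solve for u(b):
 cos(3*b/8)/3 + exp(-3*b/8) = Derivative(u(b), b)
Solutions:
 u(b) = C1 + 8*sin(3*b/8)/9 - 8*exp(-3*b/8)/3


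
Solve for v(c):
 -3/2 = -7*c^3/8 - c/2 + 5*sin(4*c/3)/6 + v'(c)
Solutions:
 v(c) = C1 + 7*c^4/32 + c^2/4 - 3*c/2 + 5*cos(4*c/3)/8


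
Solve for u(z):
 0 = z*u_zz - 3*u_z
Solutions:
 u(z) = C1 + C2*z^4


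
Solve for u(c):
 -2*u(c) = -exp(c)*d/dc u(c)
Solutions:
 u(c) = C1*exp(-2*exp(-c))


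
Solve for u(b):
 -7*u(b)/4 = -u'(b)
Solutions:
 u(b) = C1*exp(7*b/4)


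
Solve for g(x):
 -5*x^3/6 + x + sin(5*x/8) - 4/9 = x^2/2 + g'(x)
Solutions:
 g(x) = C1 - 5*x^4/24 - x^3/6 + x^2/2 - 4*x/9 - 8*cos(5*x/8)/5


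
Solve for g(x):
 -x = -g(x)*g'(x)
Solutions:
 g(x) = -sqrt(C1 + x^2)
 g(x) = sqrt(C1 + x^2)


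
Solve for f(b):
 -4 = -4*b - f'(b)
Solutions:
 f(b) = C1 - 2*b^2 + 4*b


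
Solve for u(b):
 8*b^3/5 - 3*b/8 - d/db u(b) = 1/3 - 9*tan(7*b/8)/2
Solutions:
 u(b) = C1 + 2*b^4/5 - 3*b^2/16 - b/3 - 36*log(cos(7*b/8))/7


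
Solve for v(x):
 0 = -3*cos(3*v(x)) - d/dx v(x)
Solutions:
 v(x) = -asin((C1 + exp(18*x))/(C1 - exp(18*x)))/3 + pi/3
 v(x) = asin((C1 + exp(18*x))/(C1 - exp(18*x)))/3


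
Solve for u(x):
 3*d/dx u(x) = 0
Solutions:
 u(x) = C1


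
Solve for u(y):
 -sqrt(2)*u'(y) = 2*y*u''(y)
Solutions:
 u(y) = C1 + C2*y^(1 - sqrt(2)/2)


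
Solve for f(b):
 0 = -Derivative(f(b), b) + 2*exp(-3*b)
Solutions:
 f(b) = C1 - 2*exp(-3*b)/3


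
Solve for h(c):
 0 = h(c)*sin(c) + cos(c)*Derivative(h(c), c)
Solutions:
 h(c) = C1*cos(c)


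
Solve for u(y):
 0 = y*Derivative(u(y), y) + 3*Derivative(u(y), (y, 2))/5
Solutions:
 u(y) = C1 + C2*erf(sqrt(30)*y/6)


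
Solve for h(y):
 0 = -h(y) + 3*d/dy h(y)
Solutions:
 h(y) = C1*exp(y/3)


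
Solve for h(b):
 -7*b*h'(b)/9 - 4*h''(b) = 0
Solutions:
 h(b) = C1 + C2*erf(sqrt(14)*b/12)


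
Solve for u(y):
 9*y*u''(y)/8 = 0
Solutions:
 u(y) = C1 + C2*y


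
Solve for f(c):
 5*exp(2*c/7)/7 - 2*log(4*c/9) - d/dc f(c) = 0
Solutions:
 f(c) = C1 - 2*c*log(c) + 2*c*(-2*log(2) + 1 + 2*log(3)) + 5*exp(2*c/7)/2


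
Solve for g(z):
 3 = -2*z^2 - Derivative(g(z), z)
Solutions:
 g(z) = C1 - 2*z^3/3 - 3*z


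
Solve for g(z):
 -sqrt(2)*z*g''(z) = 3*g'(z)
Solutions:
 g(z) = C1 + C2*z^(1 - 3*sqrt(2)/2)


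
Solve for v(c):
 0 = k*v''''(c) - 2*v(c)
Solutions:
 v(c) = C1*exp(-2^(1/4)*c*(1/k)^(1/4)) + C2*exp(2^(1/4)*c*(1/k)^(1/4)) + C3*exp(-2^(1/4)*I*c*(1/k)^(1/4)) + C4*exp(2^(1/4)*I*c*(1/k)^(1/4))


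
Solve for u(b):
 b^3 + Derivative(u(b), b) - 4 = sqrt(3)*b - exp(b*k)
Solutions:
 u(b) = C1 - b^4/4 + sqrt(3)*b^2/2 + 4*b - exp(b*k)/k


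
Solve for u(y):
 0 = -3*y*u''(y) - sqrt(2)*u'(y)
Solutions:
 u(y) = C1 + C2*y^(1 - sqrt(2)/3)


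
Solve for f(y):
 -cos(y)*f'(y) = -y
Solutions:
 f(y) = C1 + Integral(y/cos(y), y)


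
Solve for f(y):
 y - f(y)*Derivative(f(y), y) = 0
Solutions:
 f(y) = -sqrt(C1 + y^2)
 f(y) = sqrt(C1 + y^2)


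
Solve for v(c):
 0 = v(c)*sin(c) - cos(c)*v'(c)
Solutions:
 v(c) = C1/cos(c)


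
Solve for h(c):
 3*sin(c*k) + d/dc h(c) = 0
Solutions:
 h(c) = C1 + 3*cos(c*k)/k


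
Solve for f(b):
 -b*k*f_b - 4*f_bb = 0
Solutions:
 f(b) = Piecewise((-sqrt(2)*sqrt(pi)*C1*erf(sqrt(2)*b*sqrt(k)/4)/sqrt(k) - C2, (k > 0) | (k < 0)), (-C1*b - C2, True))


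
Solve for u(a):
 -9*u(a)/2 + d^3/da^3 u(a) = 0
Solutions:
 u(a) = C3*exp(6^(2/3)*a/2) + (C1*sin(3*2^(2/3)*3^(1/6)*a/4) + C2*cos(3*2^(2/3)*3^(1/6)*a/4))*exp(-6^(2/3)*a/4)


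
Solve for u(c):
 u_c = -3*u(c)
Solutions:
 u(c) = C1*exp(-3*c)


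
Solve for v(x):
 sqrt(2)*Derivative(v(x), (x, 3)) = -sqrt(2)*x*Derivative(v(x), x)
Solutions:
 v(x) = C1 + Integral(C2*airyai(-x) + C3*airybi(-x), x)


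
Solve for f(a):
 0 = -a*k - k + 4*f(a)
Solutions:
 f(a) = k*(a + 1)/4


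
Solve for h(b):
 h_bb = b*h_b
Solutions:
 h(b) = C1 + C2*erfi(sqrt(2)*b/2)


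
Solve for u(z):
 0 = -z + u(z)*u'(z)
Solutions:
 u(z) = -sqrt(C1 + z^2)
 u(z) = sqrt(C1 + z^2)


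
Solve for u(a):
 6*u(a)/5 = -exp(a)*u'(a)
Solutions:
 u(a) = C1*exp(6*exp(-a)/5)


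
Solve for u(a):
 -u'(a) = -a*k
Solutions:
 u(a) = C1 + a^2*k/2


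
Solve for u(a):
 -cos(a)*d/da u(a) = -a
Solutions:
 u(a) = C1 + Integral(a/cos(a), a)


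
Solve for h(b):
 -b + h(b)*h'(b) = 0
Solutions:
 h(b) = -sqrt(C1 + b^2)
 h(b) = sqrt(C1 + b^2)


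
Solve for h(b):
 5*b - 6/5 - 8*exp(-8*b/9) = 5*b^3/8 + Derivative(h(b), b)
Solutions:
 h(b) = C1 - 5*b^4/32 + 5*b^2/2 - 6*b/5 + 9*exp(-8*b/9)


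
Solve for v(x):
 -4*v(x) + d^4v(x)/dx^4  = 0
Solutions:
 v(x) = C1*exp(-sqrt(2)*x) + C2*exp(sqrt(2)*x) + C3*sin(sqrt(2)*x) + C4*cos(sqrt(2)*x)


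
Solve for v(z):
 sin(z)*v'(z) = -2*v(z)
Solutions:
 v(z) = C1*(cos(z) + 1)/(cos(z) - 1)


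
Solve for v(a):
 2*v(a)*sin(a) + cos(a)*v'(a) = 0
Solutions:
 v(a) = C1*cos(a)^2


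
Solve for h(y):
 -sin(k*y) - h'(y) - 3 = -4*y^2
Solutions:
 h(y) = C1 + 4*y^3/3 - 3*y + cos(k*y)/k


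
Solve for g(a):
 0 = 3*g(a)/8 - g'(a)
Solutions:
 g(a) = C1*exp(3*a/8)


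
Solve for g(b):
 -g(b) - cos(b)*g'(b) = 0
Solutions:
 g(b) = C1*sqrt(sin(b) - 1)/sqrt(sin(b) + 1)


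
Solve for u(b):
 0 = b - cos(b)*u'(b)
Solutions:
 u(b) = C1 + Integral(b/cos(b), b)


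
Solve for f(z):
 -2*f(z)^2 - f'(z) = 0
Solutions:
 f(z) = 1/(C1 + 2*z)


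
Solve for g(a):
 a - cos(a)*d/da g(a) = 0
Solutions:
 g(a) = C1 + Integral(a/cos(a), a)


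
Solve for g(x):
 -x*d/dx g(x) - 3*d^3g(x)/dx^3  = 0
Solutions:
 g(x) = C1 + Integral(C2*airyai(-3^(2/3)*x/3) + C3*airybi(-3^(2/3)*x/3), x)


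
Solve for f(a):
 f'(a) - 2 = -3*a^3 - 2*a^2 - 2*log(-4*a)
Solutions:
 f(a) = C1 - 3*a^4/4 - 2*a^3/3 - 2*a*log(-a) + 4*a*(1 - log(2))


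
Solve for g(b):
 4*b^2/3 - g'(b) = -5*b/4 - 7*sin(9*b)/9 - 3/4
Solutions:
 g(b) = C1 + 4*b^3/9 + 5*b^2/8 + 3*b/4 - 7*cos(9*b)/81


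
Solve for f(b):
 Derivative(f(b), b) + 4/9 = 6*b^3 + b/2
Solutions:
 f(b) = C1 + 3*b^4/2 + b^2/4 - 4*b/9


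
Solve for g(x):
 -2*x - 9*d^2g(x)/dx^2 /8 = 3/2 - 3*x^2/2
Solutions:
 g(x) = C1 + C2*x + x^4/9 - 8*x^3/27 - 2*x^2/3


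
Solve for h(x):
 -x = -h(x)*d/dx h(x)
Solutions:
 h(x) = -sqrt(C1 + x^2)
 h(x) = sqrt(C1 + x^2)


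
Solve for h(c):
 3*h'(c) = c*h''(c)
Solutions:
 h(c) = C1 + C2*c^4


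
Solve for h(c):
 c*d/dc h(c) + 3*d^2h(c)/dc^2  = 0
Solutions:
 h(c) = C1 + C2*erf(sqrt(6)*c/6)


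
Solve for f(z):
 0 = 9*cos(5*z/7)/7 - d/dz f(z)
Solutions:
 f(z) = C1 + 9*sin(5*z/7)/5


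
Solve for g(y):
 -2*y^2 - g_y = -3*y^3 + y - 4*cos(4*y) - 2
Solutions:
 g(y) = C1 + 3*y^4/4 - 2*y^3/3 - y^2/2 + 2*y + sin(4*y)


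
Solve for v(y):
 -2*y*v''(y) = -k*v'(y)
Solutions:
 v(y) = C1 + y^(re(k)/2 + 1)*(C2*sin(log(y)*Abs(im(k))/2) + C3*cos(log(y)*im(k)/2))


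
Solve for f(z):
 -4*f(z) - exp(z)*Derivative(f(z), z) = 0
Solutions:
 f(z) = C1*exp(4*exp(-z))


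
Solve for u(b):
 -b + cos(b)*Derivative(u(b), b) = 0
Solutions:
 u(b) = C1 + Integral(b/cos(b), b)


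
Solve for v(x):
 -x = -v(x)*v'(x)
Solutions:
 v(x) = -sqrt(C1 + x^2)
 v(x) = sqrt(C1 + x^2)


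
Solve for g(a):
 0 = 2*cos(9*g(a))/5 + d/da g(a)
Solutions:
 2*a/5 - log(sin(9*g(a)) - 1)/18 + log(sin(9*g(a)) + 1)/18 = C1


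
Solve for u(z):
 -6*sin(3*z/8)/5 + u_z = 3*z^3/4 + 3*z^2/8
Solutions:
 u(z) = C1 + 3*z^4/16 + z^3/8 - 16*cos(3*z/8)/5


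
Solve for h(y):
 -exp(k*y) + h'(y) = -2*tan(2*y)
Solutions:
 h(y) = C1 + Piecewise((exp(k*y)/k, Ne(k, 0)), (y, True)) + log(cos(2*y))


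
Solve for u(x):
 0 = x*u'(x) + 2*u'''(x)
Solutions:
 u(x) = C1 + Integral(C2*airyai(-2^(2/3)*x/2) + C3*airybi(-2^(2/3)*x/2), x)


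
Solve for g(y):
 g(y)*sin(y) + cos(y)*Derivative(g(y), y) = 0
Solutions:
 g(y) = C1*cos(y)


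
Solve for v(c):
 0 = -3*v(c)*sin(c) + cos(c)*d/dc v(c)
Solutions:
 v(c) = C1/cos(c)^3


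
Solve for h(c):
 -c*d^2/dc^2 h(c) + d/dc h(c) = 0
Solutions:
 h(c) = C1 + C2*c^2


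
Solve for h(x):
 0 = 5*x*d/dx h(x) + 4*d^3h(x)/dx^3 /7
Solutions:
 h(x) = C1 + Integral(C2*airyai(-70^(1/3)*x/2) + C3*airybi(-70^(1/3)*x/2), x)


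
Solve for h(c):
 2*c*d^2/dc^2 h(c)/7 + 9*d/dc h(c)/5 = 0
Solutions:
 h(c) = C1 + C2/c^(53/10)


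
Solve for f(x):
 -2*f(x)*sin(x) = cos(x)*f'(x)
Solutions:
 f(x) = C1*cos(x)^2


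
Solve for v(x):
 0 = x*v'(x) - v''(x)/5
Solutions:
 v(x) = C1 + C2*erfi(sqrt(10)*x/2)


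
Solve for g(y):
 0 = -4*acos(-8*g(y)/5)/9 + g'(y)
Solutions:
 Integral(1/acos(-8*_y/5), (_y, g(y))) = C1 + 4*y/9


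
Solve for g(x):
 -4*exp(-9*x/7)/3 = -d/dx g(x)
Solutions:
 g(x) = C1 - 28*exp(-9*x/7)/27


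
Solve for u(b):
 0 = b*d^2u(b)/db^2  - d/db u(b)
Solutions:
 u(b) = C1 + C2*b^2


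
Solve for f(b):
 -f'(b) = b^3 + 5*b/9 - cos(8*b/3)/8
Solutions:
 f(b) = C1 - b^4/4 - 5*b^2/18 + 3*sin(8*b/3)/64


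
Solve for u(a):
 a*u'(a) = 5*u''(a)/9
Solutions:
 u(a) = C1 + C2*erfi(3*sqrt(10)*a/10)


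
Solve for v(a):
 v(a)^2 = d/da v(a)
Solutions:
 v(a) = -1/(C1 + a)


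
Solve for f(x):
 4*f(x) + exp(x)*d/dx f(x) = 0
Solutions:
 f(x) = C1*exp(4*exp(-x))


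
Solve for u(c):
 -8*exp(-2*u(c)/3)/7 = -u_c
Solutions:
 u(c) = 3*log(-sqrt(C1 + 8*c)) - 3*log(21) + 3*log(42)/2
 u(c) = 3*log(C1 + 8*c)/2 - 3*log(21) + 3*log(42)/2


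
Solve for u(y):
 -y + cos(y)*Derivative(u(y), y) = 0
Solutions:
 u(y) = C1 + Integral(y/cos(y), y)


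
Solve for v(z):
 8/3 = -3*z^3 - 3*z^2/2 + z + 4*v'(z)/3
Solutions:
 v(z) = C1 + 9*z^4/16 + 3*z^3/8 - 3*z^2/8 + 2*z


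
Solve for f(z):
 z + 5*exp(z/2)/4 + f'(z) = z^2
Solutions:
 f(z) = C1 + z^3/3 - z^2/2 - 5*exp(z/2)/2


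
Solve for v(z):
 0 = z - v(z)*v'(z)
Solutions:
 v(z) = -sqrt(C1 + z^2)
 v(z) = sqrt(C1 + z^2)


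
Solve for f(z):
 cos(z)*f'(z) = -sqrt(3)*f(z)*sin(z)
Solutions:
 f(z) = C1*cos(z)^(sqrt(3))


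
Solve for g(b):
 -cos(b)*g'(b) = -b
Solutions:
 g(b) = C1 + Integral(b/cos(b), b)


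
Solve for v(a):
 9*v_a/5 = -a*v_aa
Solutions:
 v(a) = C1 + C2/a^(4/5)


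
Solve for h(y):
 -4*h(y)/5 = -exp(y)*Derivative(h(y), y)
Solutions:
 h(y) = C1*exp(-4*exp(-y)/5)


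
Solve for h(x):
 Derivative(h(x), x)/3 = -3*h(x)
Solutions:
 h(x) = C1*exp(-9*x)


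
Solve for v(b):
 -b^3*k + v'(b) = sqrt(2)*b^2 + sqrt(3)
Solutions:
 v(b) = C1 + b^4*k/4 + sqrt(2)*b^3/3 + sqrt(3)*b


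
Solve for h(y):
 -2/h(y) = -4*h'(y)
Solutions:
 h(y) = -sqrt(C1 + y)
 h(y) = sqrt(C1 + y)


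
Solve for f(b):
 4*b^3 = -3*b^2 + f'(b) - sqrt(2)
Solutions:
 f(b) = C1 + b^4 + b^3 + sqrt(2)*b


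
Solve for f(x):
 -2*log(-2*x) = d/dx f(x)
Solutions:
 f(x) = C1 - 2*x*log(-x) + 2*x*(1 - log(2))


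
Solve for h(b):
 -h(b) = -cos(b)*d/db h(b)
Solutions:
 h(b) = C1*sqrt(sin(b) + 1)/sqrt(sin(b) - 1)


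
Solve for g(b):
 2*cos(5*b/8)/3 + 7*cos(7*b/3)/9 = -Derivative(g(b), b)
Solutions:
 g(b) = C1 - 16*sin(5*b/8)/15 - sin(7*b/3)/3


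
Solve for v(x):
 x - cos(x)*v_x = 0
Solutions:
 v(x) = C1 + Integral(x/cos(x), x)


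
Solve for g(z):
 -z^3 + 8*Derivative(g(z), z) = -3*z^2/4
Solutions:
 g(z) = C1 + z^4/32 - z^3/32


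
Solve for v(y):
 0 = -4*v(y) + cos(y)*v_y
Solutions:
 v(y) = C1*(sin(y)^2 + 2*sin(y) + 1)/(sin(y)^2 - 2*sin(y) + 1)


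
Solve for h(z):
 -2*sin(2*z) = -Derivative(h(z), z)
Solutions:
 h(z) = C1 - cos(2*z)


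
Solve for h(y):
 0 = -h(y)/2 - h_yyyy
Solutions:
 h(y) = (C1*sin(2^(1/4)*y/2) + C2*cos(2^(1/4)*y/2))*exp(-2^(1/4)*y/2) + (C3*sin(2^(1/4)*y/2) + C4*cos(2^(1/4)*y/2))*exp(2^(1/4)*y/2)


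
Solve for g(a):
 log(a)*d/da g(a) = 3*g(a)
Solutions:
 g(a) = C1*exp(3*li(a))


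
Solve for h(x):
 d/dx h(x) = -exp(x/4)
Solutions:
 h(x) = C1 - 4*exp(x/4)


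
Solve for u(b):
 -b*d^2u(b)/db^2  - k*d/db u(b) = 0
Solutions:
 u(b) = C1 + b^(1 - re(k))*(C2*sin(log(b)*Abs(im(k))) + C3*cos(log(b)*im(k)))


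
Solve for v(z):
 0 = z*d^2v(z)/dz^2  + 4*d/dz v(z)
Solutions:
 v(z) = C1 + C2/z^3


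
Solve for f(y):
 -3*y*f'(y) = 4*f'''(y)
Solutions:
 f(y) = C1 + Integral(C2*airyai(-6^(1/3)*y/2) + C3*airybi(-6^(1/3)*y/2), y)


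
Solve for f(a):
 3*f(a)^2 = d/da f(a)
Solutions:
 f(a) = -1/(C1 + 3*a)


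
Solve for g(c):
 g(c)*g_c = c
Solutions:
 g(c) = -sqrt(C1 + c^2)
 g(c) = sqrt(C1 + c^2)


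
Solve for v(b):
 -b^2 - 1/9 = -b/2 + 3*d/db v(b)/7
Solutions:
 v(b) = C1 - 7*b^3/9 + 7*b^2/12 - 7*b/27


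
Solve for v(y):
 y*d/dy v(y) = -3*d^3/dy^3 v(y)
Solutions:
 v(y) = C1 + Integral(C2*airyai(-3^(2/3)*y/3) + C3*airybi(-3^(2/3)*y/3), y)


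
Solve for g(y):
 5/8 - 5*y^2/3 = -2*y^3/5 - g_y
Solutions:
 g(y) = C1 - y^4/10 + 5*y^3/9 - 5*y/8


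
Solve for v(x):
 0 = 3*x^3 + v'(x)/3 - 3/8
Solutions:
 v(x) = C1 - 9*x^4/4 + 9*x/8


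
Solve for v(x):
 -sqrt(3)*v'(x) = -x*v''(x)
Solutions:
 v(x) = C1 + C2*x^(1 + sqrt(3))


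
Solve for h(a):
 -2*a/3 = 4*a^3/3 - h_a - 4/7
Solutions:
 h(a) = C1 + a^4/3 + a^2/3 - 4*a/7


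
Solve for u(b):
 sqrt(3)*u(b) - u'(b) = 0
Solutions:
 u(b) = C1*exp(sqrt(3)*b)


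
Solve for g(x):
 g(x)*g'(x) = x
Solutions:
 g(x) = -sqrt(C1 + x^2)
 g(x) = sqrt(C1 + x^2)
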